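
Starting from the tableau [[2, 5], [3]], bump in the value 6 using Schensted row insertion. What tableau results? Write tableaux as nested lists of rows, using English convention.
[[2, 5, 6], [3]]

6 is larger than every entry of row 1, so it is appended to row 1. The new tableau is [[2, 5, 6], [3]].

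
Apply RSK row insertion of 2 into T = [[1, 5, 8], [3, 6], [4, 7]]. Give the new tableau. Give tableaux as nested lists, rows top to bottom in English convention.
In row 1, 2 replaces 5 (the leftmost entry greater than 2); 5 is bumped to row 2. In row 2, 5 replaces 6 (the leftmost entry greater than 5); 6 is bumped to row 3. In row 3, 6 replaces 7 (the leftmost entry greater than 6); 7 is bumped to row 4. 7 starts a new row 4. The new tableau is [[1, 2, 8], [3, 5], [4, 6], [7]].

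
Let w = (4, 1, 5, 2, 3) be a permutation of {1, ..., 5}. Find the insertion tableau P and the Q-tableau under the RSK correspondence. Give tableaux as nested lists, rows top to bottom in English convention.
Insert each entry of the permutation into P by Schensted row insertion, recording in Q the position of each new cell.

After inserting 4: P = [[4]].
After inserting 1: P = [[1], [4]].
After inserting 5: P = [[1, 5], [4]].
After inserting 2: P = [[1, 2], [4, 5]].
After inserting 3: P = [[1, 2, 3], [4, 5]].

So P = [[1, 2, 3], [4, 5]], Q = [[1, 3, 5], [2, 4]].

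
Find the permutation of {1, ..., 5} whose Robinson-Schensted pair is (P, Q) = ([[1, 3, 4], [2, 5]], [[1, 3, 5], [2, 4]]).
Reverse RSK: for i = n, n-1, ..., 1, locate i in Q, remove the corresponding corner cell from P, and reverse-bump its entry up through P; the value ejected from row 1 is w(i).

So w = 2 1 5 3 4.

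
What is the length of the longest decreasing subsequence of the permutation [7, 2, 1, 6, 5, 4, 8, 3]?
5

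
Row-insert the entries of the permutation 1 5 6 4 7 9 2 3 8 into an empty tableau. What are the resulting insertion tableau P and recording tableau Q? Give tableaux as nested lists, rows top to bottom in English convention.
P = [[1, 2, 3, 7, 8], [4, 6, 9], [5]], Q = [[1, 2, 3, 5, 6], [4, 8, 9], [7]]

Insert each entry of the permutation into P by Schensted row insertion, recording in Q the position of each new cell.

Insert 1: appended to row 1. P = [[1]].
Insert 5: appended to row 1. P = [[1, 5]].
Insert 6: appended to row 1. P = [[1, 5, 6]].
Insert 4: 4 bumps 5 from row 1; 5 starts row 2. P = [[1, 4, 6], [5]].
Insert 7: appended to row 1. P = [[1, 4, 6, 7], [5]].
Insert 9: appended to row 1. P = [[1, 4, 6, 7, 9], [5]].
Insert 2: 2 bumps 4 from row 1; 4 bumps 5 from row 2; 5 starts row 3. P = [[1, 2, 6, 7, 9], [4], [5]].
Insert 3: 3 bumps 6 from row 1; 6 appends to row 2. P = [[1, 2, 3, 7, 9], [4, 6], [5]].
Insert 8: 8 bumps 9 from row 1; 9 appends to row 2. P = [[1, 2, 3, 7, 8], [4, 6, 9], [5]].

So P = [[1, 2, 3, 7, 8], [4, 6, 9], [5]], Q = [[1, 2, 3, 5, 6], [4, 8, 9], [7]].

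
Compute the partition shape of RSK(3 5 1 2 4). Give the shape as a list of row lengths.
RSK row insertion gives P = [[1, 2, 4], [3, 5]], which has shape [3, 2].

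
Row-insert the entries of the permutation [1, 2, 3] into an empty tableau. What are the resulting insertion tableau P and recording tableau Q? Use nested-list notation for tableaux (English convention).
P = [[1, 2, 3]], Q = [[1, 2, 3]]

Insert each entry of the permutation into P by Schensted row insertion, recording in Q the position of each new cell.

Insert 1: appended to row 1. P = [[1]], Q = [[1]].
Insert 2: appended to row 1. P = [[1, 2]], Q = [[1, 2]].
Insert 3: appended to row 1. P = [[1, 2, 3]], Q = [[1, 2, 3]].

So P = [[1, 2, 3]], Q = [[1, 2, 3]].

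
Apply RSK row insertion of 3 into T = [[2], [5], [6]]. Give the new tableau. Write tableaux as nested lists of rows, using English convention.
[[2, 3], [5], [6]]

3 is larger than every entry of row 1, so it is appended to row 1. The new tableau is [[2, 3], [5], [6]].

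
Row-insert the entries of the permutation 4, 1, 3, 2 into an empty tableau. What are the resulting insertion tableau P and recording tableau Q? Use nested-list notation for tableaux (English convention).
Insert each entry of the permutation into P by Schensted row insertion, recording in Q the position of each new cell.

Insert 4: appended to row 1. P = [[4]], Q = [[1]].
Insert 1: 1 bumps 4 from row 1; 4 starts row 2. P = [[1], [4]], Q = [[1], [2]].
Insert 3: appended to row 1. P = [[1, 3], [4]], Q = [[1, 3], [2]].
Insert 2: 2 bumps 3 from row 1; 3 bumps 4 from row 2; 4 starts row 3. P = [[1, 2], [3], [4]], Q = [[1, 3], [2], [4]].

So P = [[1, 2], [3], [4]], Q = [[1, 3], [2], [4]].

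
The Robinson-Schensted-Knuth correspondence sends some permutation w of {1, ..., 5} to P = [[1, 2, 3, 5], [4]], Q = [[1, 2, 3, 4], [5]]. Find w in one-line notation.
Reverse the RSK construction: for i from n down to 1, find the cell of Q containing i, remove the entry at that cell from P, and reverse-bump it up through P; the value ejected from row 1 is w(i).

Step i=5: Q has 5 at row 2, column 1; remove 4 from row 2 of P and reverse-bump: 4 enters row 1 and ejects 3. So w(5) = 3. P is now [[1, 2, 4, 5]].
Step i=4: Q has 4 at row 1, column 4; remove that cell from P, ejecting 5. So w(4) = 5. P is now [[1, 2, 4]].
Step i=3: Q has 3 at row 1, column 3; remove that cell from P, ejecting 4. So w(3) = 4. P is now [[1, 2]].
Step i=2: Q has 2 at row 1, column 2; remove that cell from P, ejecting 2. So w(2) = 2. P is now [[1]].
Step i=1: Q has 1 at row 1, column 1; remove that cell from P, ejecting 1. So w(1) = 1. P is now [].

So w = 1 2 4 5 3.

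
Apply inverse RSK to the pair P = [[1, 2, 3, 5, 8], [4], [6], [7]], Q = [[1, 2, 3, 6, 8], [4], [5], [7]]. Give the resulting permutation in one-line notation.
1 2 7 6 4 5 3 8

Reverse RSK: for i = n, n-1, ..., 1, locate i in Q, remove the corresponding corner cell from P, and reverse-bump its entry up through P; the value ejected from row 1 is w(i).

So w = 1 2 7 6 4 5 3 8.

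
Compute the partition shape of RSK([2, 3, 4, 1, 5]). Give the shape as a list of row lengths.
[4, 1]

Row-insert each entry into an empty tableau.

After inserting 2: P = [[2]].
After inserting 3: P = [[2, 3]].
After inserting 4: P = [[2, 3, 4]].
After inserting 1: P = [[1, 3, 4], [2]].
After inserting 5: P = [[1, 3, 4, 5], [2]].

The final insertion tableau P = [[1, 3, 4, 5], [2]] has shape [4, 1].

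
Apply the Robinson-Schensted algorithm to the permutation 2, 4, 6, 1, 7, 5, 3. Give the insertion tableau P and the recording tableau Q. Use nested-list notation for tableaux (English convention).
Insert each entry of the permutation into P by Schensted row insertion, recording in Q the position of each new cell.

Insert 2: appended to row 1. P = [[2]], Q = [[1]].
Insert 4: appended to row 1. P = [[2, 4]], Q = [[1, 2]].
Insert 6: appended to row 1. P = [[2, 4, 6]], Q = [[1, 2, 3]].
Insert 1: 1 bumps 2 from row 1; 2 starts row 2. P = [[1, 4, 6], [2]], Q = [[1, 2, 3], [4]].
Insert 7: appended to row 1. P = [[1, 4, 6, 7], [2]], Q = [[1, 2, 3, 5], [4]].
Insert 5: 5 bumps 6 from row 1; 6 appends to row 2. P = [[1, 4, 5, 7], [2, 6]], Q = [[1, 2, 3, 5], [4, 6]].
Insert 3: 3 bumps 4 from row 1; 4 bumps 6 from row 2; 6 starts row 3. P = [[1, 3, 5, 7], [2, 4], [6]], Q = [[1, 2, 3, 5], [4, 6], [7]].

So P = [[1, 3, 5, 7], [2, 4], [6]], Q = [[1, 2, 3, 5], [4, 6], [7]].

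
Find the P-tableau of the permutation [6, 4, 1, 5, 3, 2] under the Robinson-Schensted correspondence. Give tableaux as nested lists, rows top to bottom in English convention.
P = [[1, 2], [3, 5], [4], [6]]

After inserting 6: P = [[6]].
After inserting 4: P = [[4], [6]].
After inserting 1: P = [[1], [4], [6]].
After inserting 5: P = [[1, 5], [4], [6]].
After inserting 3: P = [[1, 3], [4, 5], [6]].
After inserting 2: P = [[1, 2], [3, 5], [4], [6]].

So P = [[1, 2], [3, 5], [4], [6]].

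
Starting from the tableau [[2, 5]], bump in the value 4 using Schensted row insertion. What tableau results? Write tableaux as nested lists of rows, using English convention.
[[2, 4], [5]]

In row 1, 4 replaces 5 (the leftmost entry greater than 4); 5 is bumped to row 2. 5 starts a new row 2. The new tableau is [[2, 4], [5]].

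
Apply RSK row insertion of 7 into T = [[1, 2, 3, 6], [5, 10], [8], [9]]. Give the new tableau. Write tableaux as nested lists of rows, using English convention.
7 is larger than every entry of row 1, so it is appended to row 1. The new tableau is [[1, 2, 3, 6, 7], [5, 10], [8], [9]].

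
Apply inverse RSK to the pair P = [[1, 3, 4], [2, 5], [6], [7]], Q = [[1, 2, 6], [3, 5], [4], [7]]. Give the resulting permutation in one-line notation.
2 7 6 1 3 5 4

Reverse the RSK construction: for i from n down to 1, find the cell of Q containing i, remove the entry at that cell from P, and reverse-bump it up through P; the value ejected from row 1 is w(i).

Step i=7: Q has 7 at row 4, column 1; remove 7 from row 4 of P and reverse-bump: 7 enters row 3 and ejects 6; 6 enters row 2 and ejects 5; 5 enters row 1 and ejects 4. So w(7) = 4. P is now [[1, 3, 5], [2, 6], [7]].
Step i=6: Q has 6 at row 1, column 3; remove that cell from P, ejecting 5. So w(6) = 5. P is now [[1, 3], [2, 6], [7]].
Step i=5: Q has 5 at row 2, column 2; remove 6 from row 2 of P and reverse-bump: 6 enters row 1 and ejects 3. So w(5) = 3. P is now [[1, 6], [2], [7]].
Step i=4: Q has 4 at row 3, column 1; remove 7 from row 3 of P and reverse-bump: 7 enters row 2 and ejects 2; 2 enters row 1 and ejects 1. So w(4) = 1. P is now [[2, 6], [7]].
Step i=3: Q has 3 at row 2, column 1; remove 7 from row 2 of P and reverse-bump: 7 enters row 1 and ejects 6. So w(3) = 6. P is now [[2, 7]].
Step i=2: Q has 2 at row 1, column 2; remove that cell from P, ejecting 7. So w(2) = 7. P is now [[2]].
Step i=1: Q has 1 at row 1, column 1; remove that cell from P, ejecting 2. So w(1) = 2. P is now [].

So w = 2 7 6 1 3 5 4.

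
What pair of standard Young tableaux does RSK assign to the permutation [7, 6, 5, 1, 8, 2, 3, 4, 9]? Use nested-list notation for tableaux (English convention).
Insert each entry of the permutation into P by Schensted row insertion, recording in Q the position of each new cell.

Insert 7: appended to row 1. P = [[7]], Q = [[1]].
Insert 6: 6 bumps 7 from row 1; 7 starts row 2. P = [[6], [7]], Q = [[1], [2]].
Insert 5: 5 bumps 6 from row 1; 6 bumps 7 from row 2; 7 starts row 3. P = [[5], [6], [7]], Q = [[1], [2], [3]].
Insert 1: 1 bumps 5 from row 1; 5 bumps 6 from row 2; 6 bumps 7 from row 3; 7 starts row 4. P = [[1], [5], [6], [7]], Q = [[1], [2], [3], [4]].
Insert 8: appended to row 1. P = [[1, 8], [5], [6], [7]], Q = [[1, 5], [2], [3], [4]].
Insert 2: 2 bumps 8 from row 1; 8 appends to row 2. P = [[1, 2], [5, 8], [6], [7]], Q = [[1, 5], [2, 6], [3], [4]].
Insert 3: appended to row 1. P = [[1, 2, 3], [5, 8], [6], [7]], Q = [[1, 5, 7], [2, 6], [3], [4]].
Insert 4: appended to row 1. P = [[1, 2, 3, 4], [5, 8], [6], [7]], Q = [[1, 5, 7, 8], [2, 6], [3], [4]].
Insert 9: appended to row 1. P = [[1, 2, 3, 4, 9], [5, 8], [6], [7]], Q = [[1, 5, 7, 8, 9], [2, 6], [3], [4]].

So P = [[1, 2, 3, 4, 9], [5, 8], [6], [7]], Q = [[1, 5, 7, 8, 9], [2, 6], [3], [4]].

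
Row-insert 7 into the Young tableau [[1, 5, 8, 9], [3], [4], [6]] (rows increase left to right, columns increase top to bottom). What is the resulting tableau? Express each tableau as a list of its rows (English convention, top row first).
In row 1, 7 replaces 8 (the leftmost entry greater than 7); 8 is bumped to row 2. 8 is appended to row 2. The new tableau is [[1, 5, 7, 9], [3, 8], [4], [6]].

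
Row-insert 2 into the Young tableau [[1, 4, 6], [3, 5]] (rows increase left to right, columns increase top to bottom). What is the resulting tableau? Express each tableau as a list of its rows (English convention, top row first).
[[1, 2, 6], [3, 4], [5]]

In row 1, 2 replaces 4 (the leftmost entry greater than 2); 4 is bumped to row 2. In row 2, 4 replaces 5 (the leftmost entry greater than 4); 5 is bumped to row 3. 5 starts a new row 3. The new tableau is [[1, 2, 6], [3, 4], [5]].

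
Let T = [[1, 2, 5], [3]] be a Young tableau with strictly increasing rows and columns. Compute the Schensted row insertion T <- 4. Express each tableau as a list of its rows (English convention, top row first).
In row 1, 4 replaces 5 (the leftmost entry greater than 4); 5 is bumped to row 2. 5 is appended to row 2. The new tableau is [[1, 2, 4], [3, 5]].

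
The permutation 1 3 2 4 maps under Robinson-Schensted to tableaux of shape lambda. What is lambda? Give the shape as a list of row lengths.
Row-insert each entry into an empty tableau.

After inserting 1: P = [[1]].
After inserting 3: P = [[1, 3]].
After inserting 2: P = [[1, 2], [3]].
After inserting 4: P = [[1, 2, 4], [3]].

The final insertion tableau P = [[1, 2, 4], [3]] has shape [3, 1].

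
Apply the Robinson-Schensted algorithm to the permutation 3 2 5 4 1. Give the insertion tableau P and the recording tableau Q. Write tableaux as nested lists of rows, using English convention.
P = [[1, 4], [2, 5], [3]], Q = [[1, 3], [2, 4], [5]]

Insert each entry of the permutation into P by Schensted row insertion, recording in Q the position of each new cell.

Insert 3: appended to row 1. P = [[3]].
Insert 2: 2 bumps 3 from row 1; 3 starts row 2. P = [[2], [3]].
Insert 5: appended to row 1. P = [[2, 5], [3]].
Insert 4: 4 bumps 5 from row 1; 5 appends to row 2. P = [[2, 4], [3, 5]].
Insert 1: 1 bumps 2 from row 1; 2 bumps 3 from row 2; 3 starts row 3. P = [[1, 4], [2, 5], [3]].

So P = [[1, 4], [2, 5], [3]], Q = [[1, 3], [2, 4], [5]].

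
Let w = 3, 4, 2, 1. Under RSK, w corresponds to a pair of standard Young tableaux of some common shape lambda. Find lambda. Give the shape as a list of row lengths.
Row-insert each entry into an empty tableau.

After inserting 3: P = [[3]].
After inserting 4: P = [[3, 4]].
After inserting 2: P = [[2, 4], [3]].
After inserting 1: P = [[1, 4], [2], [3]].

The final insertion tableau P = [[1, 4], [2], [3]] has shape [2, 1, 1].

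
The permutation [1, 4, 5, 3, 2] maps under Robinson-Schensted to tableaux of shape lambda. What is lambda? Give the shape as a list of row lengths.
Row-insert each entry into an empty tableau.

After inserting 1: P = [[1]].
After inserting 4: P = [[1, 4]].
After inserting 5: P = [[1, 4, 5]].
After inserting 3: P = [[1, 3, 5], [4]].
After inserting 2: P = [[1, 2, 5], [3], [4]].

The final insertion tableau P = [[1, 2, 5], [3], [4]] has shape [3, 1, 1].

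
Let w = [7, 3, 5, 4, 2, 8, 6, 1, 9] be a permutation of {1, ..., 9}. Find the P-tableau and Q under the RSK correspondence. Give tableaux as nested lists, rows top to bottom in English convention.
Insert each entry of the permutation into P by Schensted row insertion, recording in Q the position of each new cell.

After inserting 7: P = [[7]].
After inserting 3: P = [[3], [7]].
After inserting 5: P = [[3, 5], [7]].
After inserting 4: P = [[3, 4], [5], [7]].
After inserting 2: P = [[2, 4], [3], [5], [7]].
After inserting 8: P = [[2, 4, 8], [3], [5], [7]].
After inserting 6: P = [[2, 4, 6], [3, 8], [5], [7]].
After inserting 1: P = [[1, 4, 6], [2, 8], [3], [5], [7]].
After inserting 9: P = [[1, 4, 6, 9], [2, 8], [3], [5], [7]].

So P = [[1, 4, 6, 9], [2, 8], [3], [5], [7]], Q = [[1, 3, 6, 9], [2, 7], [4], [5], [8]].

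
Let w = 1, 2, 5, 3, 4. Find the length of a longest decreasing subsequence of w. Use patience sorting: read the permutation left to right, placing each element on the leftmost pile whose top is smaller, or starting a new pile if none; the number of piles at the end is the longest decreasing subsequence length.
2

1: new pile. tops = [1]
2: onto pile 1 (replacing 1). tops = [2]
5: onto pile 1 (replacing 2). tops = [5]
3: new pile. tops = [5, 3]
4: onto pile 2 (replacing 3). tops = [5, 4]

2 piles, so the longest decreasing subsequence has length 2.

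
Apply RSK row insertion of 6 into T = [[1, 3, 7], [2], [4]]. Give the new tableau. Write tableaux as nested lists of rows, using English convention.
[[1, 3, 6], [2, 7], [4]]

In row 1, 6 replaces 7 (the leftmost entry greater than 6); 7 is bumped to row 2. 7 is appended to row 2. The new tableau is [[1, 3, 6], [2, 7], [4]].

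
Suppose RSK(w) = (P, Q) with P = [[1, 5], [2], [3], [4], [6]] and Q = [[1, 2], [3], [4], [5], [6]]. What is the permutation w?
Reverse the RSK construction: for i from n down to 1, find the cell of Q containing i, remove the entry at that cell from P, and reverse-bump it up through P; the value ejected from row 1 is w(i).

Step i=6: Q has 6 at row 5, column 1; remove 6 from row 5 of P and reverse-bump: 6 enters row 4 and ejects 4; 4 enters row 3 and ejects 3; 3 enters row 2 and ejects 2; 2 enters row 1 and ejects 1. So w(6) = 1. P is now [[2, 5], [3], [4], [6]].
Step i=5: Q has 5 at row 4, column 1; remove 6 from row 4 of P and reverse-bump: 6 enters row 3 and ejects 4; 4 enters row 2 and ejects 3; 3 enters row 1 and ejects 2. So w(5) = 2. P is now [[3, 5], [4], [6]].
Step i=4: Q has 4 at row 3, column 1; remove 6 from row 3 of P and reverse-bump: 6 enters row 2 and ejects 4; 4 enters row 1 and ejects 3. So w(4) = 3. P is now [[4, 5], [6]].
Step i=3: Q has 3 at row 2, column 1; remove 6 from row 2 of P and reverse-bump: 6 enters row 1 and ejects 5. So w(3) = 5. P is now [[4, 6]].
Step i=2: Q has 2 at row 1, column 2; remove that cell from P, ejecting 6. So w(2) = 6. P is now [[4]].
Step i=1: Q has 1 at row 1, column 1; remove that cell from P, ejecting 4. So w(1) = 4. P is now [].

So w = 4 6 5 3 2 1.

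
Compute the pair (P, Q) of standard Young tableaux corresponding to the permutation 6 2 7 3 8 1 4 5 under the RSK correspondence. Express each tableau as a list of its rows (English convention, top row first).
Insert each entry of the permutation into P by Schensted row insertion, recording in Q the position of each new cell.

Insert 6: appended to row 1. P = [[6]], Q = [[1]].
Insert 2: 2 bumps 6 from row 1; 6 starts row 2. P = [[2], [6]], Q = [[1], [2]].
Insert 7: appended to row 1. P = [[2, 7], [6]], Q = [[1, 3], [2]].
Insert 3: 3 bumps 7 from row 1; 7 appends to row 2. P = [[2, 3], [6, 7]], Q = [[1, 3], [2, 4]].
Insert 8: appended to row 1. P = [[2, 3, 8], [6, 7]], Q = [[1, 3, 5], [2, 4]].
Insert 1: 1 bumps 2 from row 1; 2 bumps 6 from row 2; 6 starts row 3. P = [[1, 3, 8], [2, 7], [6]], Q = [[1, 3, 5], [2, 4], [6]].
Insert 4: 4 bumps 8 from row 1; 8 appends to row 2. P = [[1, 3, 4], [2, 7, 8], [6]], Q = [[1, 3, 5], [2, 4, 7], [6]].
Insert 5: appended to row 1. P = [[1, 3, 4, 5], [2, 7, 8], [6]], Q = [[1, 3, 5, 8], [2, 4, 7], [6]].

So P = [[1, 3, 4, 5], [2, 7, 8], [6]], Q = [[1, 3, 5, 8], [2, 4, 7], [6]].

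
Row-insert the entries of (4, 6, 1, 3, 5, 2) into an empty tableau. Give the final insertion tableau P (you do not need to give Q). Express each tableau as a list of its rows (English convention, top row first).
Insert 4: appended to row 1. P = [[4]].
Insert 6: appended to row 1. P = [[4, 6]].
Insert 1: 1 bumps 4 from row 1; 4 starts row 2. P = [[1, 6], [4]].
Insert 3: 3 bumps 6 from row 1; 6 appends to row 2. P = [[1, 3], [4, 6]].
Insert 5: appended to row 1. P = [[1, 3, 5], [4, 6]].
Insert 2: 2 bumps 3 from row 1; 3 bumps 4 from row 2; 4 starts row 3. P = [[1, 2, 5], [3, 6], [4]].

So P = [[1, 2, 5], [3, 6], [4]].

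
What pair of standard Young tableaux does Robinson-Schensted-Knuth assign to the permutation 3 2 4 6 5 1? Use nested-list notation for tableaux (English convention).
P = [[1, 4, 5], [2, 6], [3]], Q = [[1, 3, 4], [2, 5], [6]]

Insert each entry of the permutation into P by Schensted row insertion, recording in Q the position of each new cell.

After inserting 3: P = [[3]].
After inserting 2: P = [[2], [3]].
After inserting 4: P = [[2, 4], [3]].
After inserting 6: P = [[2, 4, 6], [3]].
After inserting 5: P = [[2, 4, 5], [3, 6]].
After inserting 1: P = [[1, 4, 5], [2, 6], [3]].

So P = [[1, 4, 5], [2, 6], [3]], Q = [[1, 3, 4], [2, 5], [6]].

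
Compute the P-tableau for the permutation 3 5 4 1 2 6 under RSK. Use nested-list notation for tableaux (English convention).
P = [[1, 2, 6], [3, 4], [5]]

Insert 3: appended to row 1. P = [[3]].
Insert 5: appended to row 1. P = [[3, 5]].
Insert 4: 4 bumps 5 from row 1; 5 starts row 2. P = [[3, 4], [5]].
Insert 1: 1 bumps 3 from row 1; 3 bumps 5 from row 2; 5 starts row 3. P = [[1, 4], [3], [5]].
Insert 2: 2 bumps 4 from row 1; 4 appends to row 2. P = [[1, 2], [3, 4], [5]].
Insert 6: appended to row 1. P = [[1, 2, 6], [3, 4], [5]].

So P = [[1, 2, 6], [3, 4], [5]].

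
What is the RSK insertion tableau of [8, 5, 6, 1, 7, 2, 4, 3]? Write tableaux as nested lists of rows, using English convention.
Insert 8: appended to row 1. P = [[8]].
Insert 5: 5 bumps 8 from row 1; 8 starts row 2. P = [[5], [8]].
Insert 6: appended to row 1. P = [[5, 6], [8]].
Insert 1: 1 bumps 5 from row 1; 5 bumps 8 from row 2; 8 starts row 3. P = [[1, 6], [5], [8]].
Insert 7: appended to row 1. P = [[1, 6, 7], [5], [8]].
Insert 2: 2 bumps 6 from row 1; 6 appends to row 2. P = [[1, 2, 7], [5, 6], [8]].
Insert 4: 4 bumps 7 from row 1; 7 appends to row 2. P = [[1, 2, 4], [5, 6, 7], [8]].
Insert 3: 3 bumps 4 from row 1; 4 bumps 5 from row 2; 5 bumps 8 from row 3; 8 starts row 4. P = [[1, 2, 3], [4, 6, 7], [5], [8]].

So P = [[1, 2, 3], [4, 6, 7], [5], [8]].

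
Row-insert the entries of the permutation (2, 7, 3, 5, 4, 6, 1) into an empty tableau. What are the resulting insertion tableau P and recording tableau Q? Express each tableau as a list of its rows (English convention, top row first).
P = [[1, 3, 4, 6], [2], [5], [7]], Q = [[1, 2, 4, 6], [3], [5], [7]]

Insert each entry of the permutation into P by Schensted row insertion, recording in Q the position of each new cell.

Insert 2: appended to row 1. P = [[2]], Q = [[1]].
Insert 7: appended to row 1. P = [[2, 7]], Q = [[1, 2]].
Insert 3: 3 bumps 7 from row 1; 7 starts row 2. P = [[2, 3], [7]], Q = [[1, 2], [3]].
Insert 5: appended to row 1. P = [[2, 3, 5], [7]], Q = [[1, 2, 4], [3]].
Insert 4: 4 bumps 5 from row 1; 5 bumps 7 from row 2; 7 starts row 3. P = [[2, 3, 4], [5], [7]], Q = [[1, 2, 4], [3], [5]].
Insert 6: appended to row 1. P = [[2, 3, 4, 6], [5], [7]], Q = [[1, 2, 4, 6], [3], [5]].
Insert 1: 1 bumps 2 from row 1; 2 bumps 5 from row 2; 5 bumps 7 from row 3; 7 starts row 4. P = [[1, 3, 4, 6], [2], [5], [7]], Q = [[1, 2, 4, 6], [3], [5], [7]].

So P = [[1, 3, 4, 6], [2], [5], [7]], Q = [[1, 2, 4, 6], [3], [5], [7]].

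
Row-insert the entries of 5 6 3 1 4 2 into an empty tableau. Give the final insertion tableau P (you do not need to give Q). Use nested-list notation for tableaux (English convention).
P = [[1, 2], [3, 4], [5, 6]]

Insert 5: appended to row 1. P = [[5]].
Insert 6: appended to row 1. P = [[5, 6]].
Insert 3: 3 bumps 5 from row 1; 5 starts row 2. P = [[3, 6], [5]].
Insert 1: 1 bumps 3 from row 1; 3 bumps 5 from row 2; 5 starts row 3. P = [[1, 6], [3], [5]].
Insert 4: 4 bumps 6 from row 1; 6 appends to row 2. P = [[1, 4], [3, 6], [5]].
Insert 2: 2 bumps 4 from row 1; 4 bumps 6 from row 2; 6 appends to row 3. P = [[1, 2], [3, 4], [5, 6]].

So P = [[1, 2], [3, 4], [5, 6]].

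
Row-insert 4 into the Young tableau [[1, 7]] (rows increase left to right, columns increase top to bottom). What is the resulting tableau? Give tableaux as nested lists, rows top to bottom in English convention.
In row 1, 4 replaces 7 (the leftmost entry greater than 4); 7 is bumped to row 2. 7 starts a new row 2. The new tableau is [[1, 4], [7]].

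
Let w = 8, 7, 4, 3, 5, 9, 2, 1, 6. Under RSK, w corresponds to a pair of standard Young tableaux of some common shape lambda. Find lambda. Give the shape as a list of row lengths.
Row-insert each entry into an empty tableau.

After inserting 8: P = [[8]].
After inserting 7: P = [[7], [8]].
After inserting 4: P = [[4], [7], [8]].
After inserting 3: P = [[3], [4], [7], [8]].
After inserting 5: P = [[3, 5], [4], [7], [8]].
After inserting 9: P = [[3, 5, 9], [4], [7], [8]].
After inserting 2: P = [[2, 5, 9], [3], [4], [7], [8]].
After inserting 1: P = [[1, 5, 9], [2], [3], [4], [7], [8]].
After inserting 6: P = [[1, 5, 6], [2, 9], [3], [4], [7], [8]].

The final insertion tableau P = [[1, 5, 6], [2, 9], [3], [4], [7], [8]] has shape [3, 2, 1, 1, 1, 1].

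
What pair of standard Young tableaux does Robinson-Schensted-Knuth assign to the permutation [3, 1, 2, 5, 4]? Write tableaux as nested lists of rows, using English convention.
Insert each entry of the permutation into P by Schensted row insertion, recording in Q the position of each new cell.

Insert 3: appended to row 1. P = [[3]].
Insert 1: 1 bumps 3 from row 1; 3 starts row 2. P = [[1], [3]].
Insert 2: appended to row 1. P = [[1, 2], [3]].
Insert 5: appended to row 1. P = [[1, 2, 5], [3]].
Insert 4: 4 bumps 5 from row 1; 5 appends to row 2. P = [[1, 2, 4], [3, 5]].

So P = [[1, 2, 4], [3, 5]], Q = [[1, 3, 4], [2, 5]].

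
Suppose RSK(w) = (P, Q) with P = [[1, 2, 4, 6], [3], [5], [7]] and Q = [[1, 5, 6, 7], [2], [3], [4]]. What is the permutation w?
Reverse the RSK construction: for i from n down to 1, find the cell of Q containing i, remove the entry at that cell from P, and reverse-bump it up through P; the value ejected from row 1 is w(i).

Step i=7: Q has 7 at row 1, column 4; remove that cell from P, ejecting 6. So w(7) = 6. P is now [[1, 2, 4], [3], [5], [7]].
Step i=6: Q has 6 at row 1, column 3; remove that cell from P, ejecting 4. So w(6) = 4. P is now [[1, 2], [3], [5], [7]].
Step i=5: Q has 5 at row 1, column 2; remove that cell from P, ejecting 2. So w(5) = 2. P is now [[1], [3], [5], [7]].
Step i=4: Q has 4 at row 4, column 1; remove 7 from row 4 of P and reverse-bump: 7 enters row 3 and ejects 5; 5 enters row 2 and ejects 3; 3 enters row 1 and ejects 1. So w(4) = 1. P is now [[3], [5], [7]].
Step i=3: Q has 3 at row 3, column 1; remove 7 from row 3 of P and reverse-bump: 7 enters row 2 and ejects 5; 5 enters row 1 and ejects 3. So w(3) = 3. P is now [[5], [7]].
Step i=2: Q has 2 at row 2, column 1; remove 7 from row 2 of P and reverse-bump: 7 enters row 1 and ejects 5. So w(2) = 5. P is now [[7]].
Step i=1: Q has 1 at row 1, column 1; remove that cell from P, ejecting 7. So w(1) = 7. P is now [].

So w = 7 5 3 1 2 4 6.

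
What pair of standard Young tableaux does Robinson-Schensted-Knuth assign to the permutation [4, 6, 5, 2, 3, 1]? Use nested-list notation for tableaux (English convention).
Insert each entry of the permutation into P by Schensted row insertion, recording in Q the position of each new cell.

Insert 4: appended to row 1. P = [[4]], Q = [[1]].
Insert 6: appended to row 1. P = [[4, 6]], Q = [[1, 2]].
Insert 5: 5 bumps 6 from row 1; 6 starts row 2. P = [[4, 5], [6]], Q = [[1, 2], [3]].
Insert 2: 2 bumps 4 from row 1; 4 bumps 6 from row 2; 6 starts row 3. P = [[2, 5], [4], [6]], Q = [[1, 2], [3], [4]].
Insert 3: 3 bumps 5 from row 1; 5 appends to row 2. P = [[2, 3], [4, 5], [6]], Q = [[1, 2], [3, 5], [4]].
Insert 1: 1 bumps 2 from row 1; 2 bumps 4 from row 2; 4 bumps 6 from row 3; 6 starts row 4. P = [[1, 3], [2, 5], [4], [6]], Q = [[1, 2], [3, 5], [4], [6]].

So P = [[1, 3], [2, 5], [4], [6]], Q = [[1, 2], [3, 5], [4], [6]].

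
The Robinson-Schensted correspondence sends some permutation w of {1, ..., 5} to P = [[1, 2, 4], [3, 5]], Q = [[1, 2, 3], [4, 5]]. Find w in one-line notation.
1 3 5 2 4

Reverse the RSK construction: for i from n down to 1, find the cell of Q containing i, remove the entry at that cell from P, and reverse-bump it up through P; the value ejected from row 1 is w(i).

Step i=5: Q has 5 at row 2, column 2; remove 5 from row 2 of P and reverse-bump: 5 enters row 1 and ejects 4. So w(5) = 4. P is now [[1, 2, 5], [3]].
Step i=4: Q has 4 at row 2, column 1; remove 3 from row 2 of P and reverse-bump: 3 enters row 1 and ejects 2. So w(4) = 2. P is now [[1, 3, 5]].
Step i=3: Q has 3 at row 1, column 3; remove that cell from P, ejecting 5. So w(3) = 5. P is now [[1, 3]].
Step i=2: Q has 2 at row 1, column 2; remove that cell from P, ejecting 3. So w(2) = 3. P is now [[1]].
Step i=1: Q has 1 at row 1, column 1; remove that cell from P, ejecting 1. So w(1) = 1. P is now [].

So w = 1 3 5 2 4.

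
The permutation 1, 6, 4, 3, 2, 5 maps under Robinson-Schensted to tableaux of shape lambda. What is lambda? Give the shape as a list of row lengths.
Row-insert each entry into an empty tableau.

After inserting 1: P = [[1]].
After inserting 6: P = [[1, 6]].
After inserting 4: P = [[1, 4], [6]].
After inserting 3: P = [[1, 3], [4], [6]].
After inserting 2: P = [[1, 2], [3], [4], [6]].
After inserting 5: P = [[1, 2, 5], [3], [4], [6]].

The final insertion tableau P = [[1, 2, 5], [3], [4], [6]] has shape [3, 1, 1, 1].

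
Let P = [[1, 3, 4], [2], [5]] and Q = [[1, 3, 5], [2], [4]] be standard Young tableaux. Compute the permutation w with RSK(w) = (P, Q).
5 2 3 1 4

Reverse the RSK construction: for i from n down to 1, find the cell of Q containing i, remove the entry at that cell from P, and reverse-bump it up through P; the value ejected from row 1 is w(i).

Step i=5: Q has 5 at row 1, column 3; remove that cell from P, ejecting 4. So w(5) = 4. P is now [[1, 3], [2], [5]].
Step i=4: Q has 4 at row 3, column 1; remove 5 from row 3 of P and reverse-bump: 5 enters row 2 and ejects 2; 2 enters row 1 and ejects 1. So w(4) = 1. P is now [[2, 3], [5]].
Step i=3: Q has 3 at row 1, column 2; remove that cell from P, ejecting 3. So w(3) = 3. P is now [[2], [5]].
Step i=2: Q has 2 at row 2, column 1; remove 5 from row 2 of P and reverse-bump: 5 enters row 1 and ejects 2. So w(2) = 2. P is now [[5]].
Step i=1: Q has 1 at row 1, column 1; remove that cell from P, ejecting 5. So w(1) = 5. P is now [].

So w = 5 2 3 1 4.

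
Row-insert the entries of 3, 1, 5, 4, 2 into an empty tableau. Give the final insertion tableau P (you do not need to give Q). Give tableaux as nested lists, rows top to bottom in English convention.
Insert 3: appended to row 1. P = [[3]].
Insert 1: 1 bumps 3 from row 1; 3 starts row 2. P = [[1], [3]].
Insert 5: appended to row 1. P = [[1, 5], [3]].
Insert 4: 4 bumps 5 from row 1; 5 appends to row 2. P = [[1, 4], [3, 5]].
Insert 2: 2 bumps 4 from row 1; 4 bumps 5 from row 2; 5 starts row 3. P = [[1, 2], [3, 4], [5]].

So P = [[1, 2], [3, 4], [5]].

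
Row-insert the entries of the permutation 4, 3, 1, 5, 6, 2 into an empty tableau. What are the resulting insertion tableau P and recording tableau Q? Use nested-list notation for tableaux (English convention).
Insert each entry of the permutation into P by Schensted row insertion, recording in Q the position of each new cell.

Insert 4: appended to row 1. P = [[4]].
Insert 3: 3 bumps 4 from row 1; 4 starts row 2. P = [[3], [4]].
Insert 1: 1 bumps 3 from row 1; 3 bumps 4 from row 2; 4 starts row 3. P = [[1], [3], [4]].
Insert 5: appended to row 1. P = [[1, 5], [3], [4]].
Insert 6: appended to row 1. P = [[1, 5, 6], [3], [4]].
Insert 2: 2 bumps 5 from row 1; 5 appends to row 2. P = [[1, 2, 6], [3, 5], [4]].

So P = [[1, 2, 6], [3, 5], [4]], Q = [[1, 4, 5], [2, 6], [3]].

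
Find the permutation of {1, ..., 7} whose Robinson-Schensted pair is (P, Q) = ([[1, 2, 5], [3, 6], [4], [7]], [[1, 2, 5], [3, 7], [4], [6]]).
1 7 4 3 6 2 5

Reverse the RSK construction: for i from n down to 1, find the cell of Q containing i, remove the entry at that cell from P, and reverse-bump it up through P; the value ejected from row 1 is w(i).

Step i=7: Q has 7 at row 2, column 2; remove 6 from row 2 of P and reverse-bump: 6 enters row 1 and ejects 5. So w(7) = 5. P is now [[1, 2, 6], [3], [4], [7]].
Step i=6: Q has 6 at row 4, column 1; remove 7 from row 4 of P and reverse-bump: 7 enters row 3 and ejects 4; 4 enters row 2 and ejects 3; 3 enters row 1 and ejects 2. So w(6) = 2. P is now [[1, 3, 6], [4], [7]].
Step i=5: Q has 5 at row 1, column 3; remove that cell from P, ejecting 6. So w(5) = 6. P is now [[1, 3], [4], [7]].
Step i=4: Q has 4 at row 3, column 1; remove 7 from row 3 of P and reverse-bump: 7 enters row 2 and ejects 4; 4 enters row 1 and ejects 3. So w(4) = 3. P is now [[1, 4], [7]].
Step i=3: Q has 3 at row 2, column 1; remove 7 from row 2 of P and reverse-bump: 7 enters row 1 and ejects 4. So w(3) = 4. P is now [[1, 7]].
Step i=2: Q has 2 at row 1, column 2; remove that cell from P, ejecting 7. So w(2) = 7. P is now [[1]].
Step i=1: Q has 1 at row 1, column 1; remove that cell from P, ejecting 1. So w(1) = 1. P is now [].

So w = 1 7 4 3 6 2 5.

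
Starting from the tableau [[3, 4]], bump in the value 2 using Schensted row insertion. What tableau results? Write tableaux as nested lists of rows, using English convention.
[[2, 4], [3]]

In row 1, 2 replaces 3 (the leftmost entry greater than 2); 3 is bumped to row 2. 3 starts a new row 2. The new tableau is [[2, 4], [3]].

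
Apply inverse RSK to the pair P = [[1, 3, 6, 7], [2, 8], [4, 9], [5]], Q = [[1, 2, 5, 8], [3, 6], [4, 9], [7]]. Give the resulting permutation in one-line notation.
2 5 4 3 9 6 1 8 7

Reverse RSK: for i = n, n-1, ..., 1, locate i in Q, remove the corresponding corner cell from P, and reverse-bump its entry up through P; the value ejected from row 1 is w(i).

So w = 2 5 4 3 9 6 1 8 7.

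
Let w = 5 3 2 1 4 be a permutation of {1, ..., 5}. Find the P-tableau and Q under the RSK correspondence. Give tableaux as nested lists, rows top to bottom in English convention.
P = [[1, 4], [2], [3], [5]], Q = [[1, 5], [2], [3], [4]]

Insert each entry of the permutation into P by Schensted row insertion, recording in Q the position of each new cell.

After inserting 5: P = [[5]].
After inserting 3: P = [[3], [5]].
After inserting 2: P = [[2], [3], [5]].
After inserting 1: P = [[1], [2], [3], [5]].
After inserting 4: P = [[1, 4], [2], [3], [5]].

So P = [[1, 4], [2], [3], [5]], Q = [[1, 5], [2], [3], [4]].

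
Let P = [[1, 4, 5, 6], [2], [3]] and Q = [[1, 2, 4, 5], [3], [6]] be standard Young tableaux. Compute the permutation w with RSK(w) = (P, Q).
Reverse the RSK construction: for i from n down to 1, find the cell of Q containing i, remove the entry at that cell from P, and reverse-bump it up through P; the value ejected from row 1 is w(i).

Step i=6: Q has 6 at row 3, column 1; remove 3 from row 3 of P and reverse-bump: 3 enters row 2 and ejects 2; 2 enters row 1 and ejects 1. So w(6) = 1. P is now [[2, 4, 5, 6], [3]].
Step i=5: Q has 5 at row 1, column 4; remove that cell from P, ejecting 6. So w(5) = 6. P is now [[2, 4, 5], [3]].
Step i=4: Q has 4 at row 1, column 3; remove that cell from P, ejecting 5. So w(4) = 5. P is now [[2, 4], [3]].
Step i=3: Q has 3 at row 2, column 1; remove 3 from row 2 of P and reverse-bump: 3 enters row 1 and ejects 2. So w(3) = 2. P is now [[3, 4]].
Step i=2: Q has 2 at row 1, column 2; remove that cell from P, ejecting 4. So w(2) = 4. P is now [[3]].
Step i=1: Q has 1 at row 1, column 1; remove that cell from P, ejecting 3. So w(1) = 3. P is now [].

So w = 3 4 2 5 6 1.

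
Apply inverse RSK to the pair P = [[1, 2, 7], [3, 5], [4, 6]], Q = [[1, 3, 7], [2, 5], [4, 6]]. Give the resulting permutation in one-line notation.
Reverse the RSK construction: for i from n down to 1, find the cell of Q containing i, remove the entry at that cell from P, and reverse-bump it up through P; the value ejected from row 1 is w(i).

Step i=7: Q has 7 at row 1, column 3; remove that cell from P, ejecting 7. So w(7) = 7. P is now [[1, 2], [3, 5], [4, 6]].
Step i=6: Q has 6 at row 3, column 2; remove 6 from row 3 of P and reverse-bump: 6 enters row 2 and ejects 5; 5 enters row 1 and ejects 2. So w(6) = 2. P is now [[1, 5], [3, 6], [4]].
Step i=5: Q has 5 at row 2, column 2; remove 6 from row 2 of P and reverse-bump: 6 enters row 1 and ejects 5. So w(5) = 5. P is now [[1, 6], [3], [4]].
Step i=4: Q has 4 at row 3, column 1; remove 4 from row 3 of P and reverse-bump: 4 enters row 2 and ejects 3; 3 enters row 1 and ejects 1. So w(4) = 1. P is now [[3, 6], [4]].
Step i=3: Q has 3 at row 1, column 2; remove that cell from P, ejecting 6. So w(3) = 6. P is now [[3], [4]].
Step i=2: Q has 2 at row 2, column 1; remove 4 from row 2 of P and reverse-bump: 4 enters row 1 and ejects 3. So w(2) = 3. P is now [[4]].
Step i=1: Q has 1 at row 1, column 1; remove that cell from P, ejecting 4. So w(1) = 4. P is now [].

So w = 4 3 6 1 5 2 7.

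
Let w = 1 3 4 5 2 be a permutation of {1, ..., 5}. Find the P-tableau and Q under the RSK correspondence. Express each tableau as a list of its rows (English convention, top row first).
P = [[1, 2, 4, 5], [3]], Q = [[1, 2, 3, 4], [5]]

Insert each entry of the permutation into P by Schensted row insertion, recording in Q the position of each new cell.

Insert 1: appended to row 1. P = [[1]].
Insert 3: appended to row 1. P = [[1, 3]].
Insert 4: appended to row 1. P = [[1, 3, 4]].
Insert 5: appended to row 1. P = [[1, 3, 4, 5]].
Insert 2: 2 bumps 3 from row 1; 3 starts row 2. P = [[1, 2, 4, 5], [3]].

So P = [[1, 2, 4, 5], [3]], Q = [[1, 2, 3, 4], [5]].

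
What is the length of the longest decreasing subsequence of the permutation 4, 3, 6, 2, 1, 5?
4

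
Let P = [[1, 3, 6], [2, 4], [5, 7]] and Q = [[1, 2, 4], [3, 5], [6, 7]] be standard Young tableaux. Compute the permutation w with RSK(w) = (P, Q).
Reverse the RSK construction: for i from n down to 1, find the cell of Q containing i, remove the entry at that cell from P, and reverse-bump it up through P; the value ejected from row 1 is w(i).

Step i=7: Q has 7 at row 3, column 2; remove 7 from row 3 of P and reverse-bump: 7 enters row 2 and ejects 4; 4 enters row 1 and ejects 3. So w(7) = 3. P is now [[1, 4, 6], [2, 7], [5]].
Step i=6: Q has 6 at row 3, column 1; remove 5 from row 3 of P and reverse-bump: 5 enters row 2 and ejects 2; 2 enters row 1 and ejects 1. So w(6) = 1. P is now [[2, 4, 6], [5, 7]].
Step i=5: Q has 5 at row 2, column 2; remove 7 from row 2 of P and reverse-bump: 7 enters row 1 and ejects 6. So w(5) = 6. P is now [[2, 4, 7], [5]].
Step i=4: Q has 4 at row 1, column 3; remove that cell from P, ejecting 7. So w(4) = 7. P is now [[2, 4], [5]].
Step i=3: Q has 3 at row 2, column 1; remove 5 from row 2 of P and reverse-bump: 5 enters row 1 and ejects 4. So w(3) = 4. P is now [[2, 5]].
Step i=2: Q has 2 at row 1, column 2; remove that cell from P, ejecting 5. So w(2) = 5. P is now [[2]].
Step i=1: Q has 1 at row 1, column 1; remove that cell from P, ejecting 2. So w(1) = 2. P is now [].

So w = 2 5 4 7 6 1 3.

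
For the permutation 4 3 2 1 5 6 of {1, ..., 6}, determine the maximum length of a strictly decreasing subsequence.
4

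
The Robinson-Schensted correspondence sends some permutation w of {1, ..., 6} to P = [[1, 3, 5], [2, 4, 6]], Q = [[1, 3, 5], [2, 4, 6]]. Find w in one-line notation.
Reverse the RSK construction: for i from n down to 1, find the cell of Q containing i, remove the entry at that cell from P, and reverse-bump it up through P; the value ejected from row 1 is w(i).

Step i=6: Q has 6 at row 2, column 3; remove 6 from row 2 of P and reverse-bump: 6 enters row 1 and ejects 5. So w(6) = 5. P is now [[1, 3, 6], [2, 4]].
Step i=5: Q has 5 at row 1, column 3; remove that cell from P, ejecting 6. So w(5) = 6. P is now [[1, 3], [2, 4]].
Step i=4: Q has 4 at row 2, column 2; remove 4 from row 2 of P and reverse-bump: 4 enters row 1 and ejects 3. So w(4) = 3. P is now [[1, 4], [2]].
Step i=3: Q has 3 at row 1, column 2; remove that cell from P, ejecting 4. So w(3) = 4. P is now [[1], [2]].
Step i=2: Q has 2 at row 2, column 1; remove 2 from row 2 of P and reverse-bump: 2 enters row 1 and ejects 1. So w(2) = 1. P is now [[2]].
Step i=1: Q has 1 at row 1, column 1; remove that cell from P, ejecting 2. So w(1) = 2. P is now [].

So w = 2 1 4 3 6 5.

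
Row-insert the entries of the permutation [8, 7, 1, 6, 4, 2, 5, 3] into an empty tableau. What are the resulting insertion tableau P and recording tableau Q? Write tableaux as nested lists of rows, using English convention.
Insert each entry of the permutation into P by Schensted row insertion, recording in Q the position of each new cell.

Insert 8: appended to row 1. P = [[8]], Q = [[1]].
Insert 7: 7 bumps 8 from row 1; 8 starts row 2. P = [[7], [8]], Q = [[1], [2]].
Insert 1: 1 bumps 7 from row 1; 7 bumps 8 from row 2; 8 starts row 3. P = [[1], [7], [8]], Q = [[1], [2], [3]].
Insert 6: appended to row 1. P = [[1, 6], [7], [8]], Q = [[1, 4], [2], [3]].
Insert 4: 4 bumps 6 from row 1; 6 bumps 7 from row 2; 7 bumps 8 from row 3; 8 starts row 4. P = [[1, 4], [6], [7], [8]], Q = [[1, 4], [2], [3], [5]].
Insert 2: 2 bumps 4 from row 1; 4 bumps 6 from row 2; 6 bumps 7 from row 3; 7 bumps 8 from row 4; 8 starts row 5. P = [[1, 2], [4], [6], [7], [8]], Q = [[1, 4], [2], [3], [5], [6]].
Insert 5: appended to row 1. P = [[1, 2, 5], [4], [6], [7], [8]], Q = [[1, 4, 7], [2], [3], [5], [6]].
Insert 3: 3 bumps 5 from row 1; 5 appends to row 2. P = [[1, 2, 3], [4, 5], [6], [7], [8]], Q = [[1, 4, 7], [2, 8], [3], [5], [6]].

So P = [[1, 2, 3], [4, 5], [6], [7], [8]], Q = [[1, 4, 7], [2, 8], [3], [5], [6]].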